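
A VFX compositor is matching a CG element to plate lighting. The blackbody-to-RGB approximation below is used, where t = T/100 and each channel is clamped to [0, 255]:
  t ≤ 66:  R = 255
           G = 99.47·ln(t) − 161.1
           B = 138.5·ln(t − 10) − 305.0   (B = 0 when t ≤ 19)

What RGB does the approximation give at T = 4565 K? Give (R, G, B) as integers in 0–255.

(255, 219, 190)

t = 4565/100 = 45.65; the t ≤ 66 branch applies.
R = 255 by definition for t ≤ 66.
G = 99.47·ln 45.65 − 161.1 = 99.47·3.8210 − 161.1 = 218.975.
B = 138.5·ln(45.65 − 10) − 305.0 = 138.5·ln 35.65 − 305.0 = 138.5·3.5737 − 305.0 = 189.964.
Rounded: (255, 219, 190).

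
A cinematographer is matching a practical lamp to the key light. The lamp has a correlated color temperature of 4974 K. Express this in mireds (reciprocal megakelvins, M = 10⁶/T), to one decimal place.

201.0 mireds

M = 10⁶ / 4974 = 201.045 → 201.0 mireds.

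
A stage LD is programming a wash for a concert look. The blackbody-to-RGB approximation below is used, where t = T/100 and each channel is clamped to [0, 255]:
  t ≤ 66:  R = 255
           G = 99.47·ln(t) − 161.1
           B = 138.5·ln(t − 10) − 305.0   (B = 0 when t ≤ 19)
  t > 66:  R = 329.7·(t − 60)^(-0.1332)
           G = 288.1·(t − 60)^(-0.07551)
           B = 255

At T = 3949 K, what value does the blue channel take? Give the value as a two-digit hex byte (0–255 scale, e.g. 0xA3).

0xA4

t = 3949/100 = 39.49; the t ≤ 66 branch applies.
B = 138.5·ln(39.49 − 10) − 305.0 = 138.5·ln 29.49 − 305.0 = 138.5·3.3841 − 305.0 = 163.691.
Rounded: 164; in hex, 0xA4.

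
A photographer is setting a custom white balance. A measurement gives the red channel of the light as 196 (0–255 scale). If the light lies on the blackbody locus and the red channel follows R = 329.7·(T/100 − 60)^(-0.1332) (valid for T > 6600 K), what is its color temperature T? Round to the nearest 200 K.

11000 K

(t − 60)^(-0.1332) = 196/329.7 = 0.59448.
t − 60 = 0.59448^(1/-0.1332) = 0.59448^(-7.508) = 49.621, so t = 109.621.
T = 100·t = 10962 K → 11000 K to the nearest 200 K.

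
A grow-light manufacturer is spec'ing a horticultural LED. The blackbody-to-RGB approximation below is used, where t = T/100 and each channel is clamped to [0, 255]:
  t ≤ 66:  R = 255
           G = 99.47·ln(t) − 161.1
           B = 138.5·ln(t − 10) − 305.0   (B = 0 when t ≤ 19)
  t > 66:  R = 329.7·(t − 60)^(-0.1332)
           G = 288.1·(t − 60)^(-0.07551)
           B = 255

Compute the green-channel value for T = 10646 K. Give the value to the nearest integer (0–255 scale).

216

t = 10646/100 = 106.46; the t > 66 branch applies.
G = 288.1·(106.46 − 60)^(-0.07551) = 288.1·46.46^(-0.07551) = 288.1·0.74837 = 215.607.
Rounded: 216.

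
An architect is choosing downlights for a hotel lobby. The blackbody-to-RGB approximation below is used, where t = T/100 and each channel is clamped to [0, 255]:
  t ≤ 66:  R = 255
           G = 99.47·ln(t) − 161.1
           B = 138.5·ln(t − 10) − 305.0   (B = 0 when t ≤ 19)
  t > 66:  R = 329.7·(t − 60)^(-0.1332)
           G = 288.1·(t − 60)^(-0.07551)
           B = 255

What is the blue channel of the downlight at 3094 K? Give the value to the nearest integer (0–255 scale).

116

t = 3094/100 = 30.94; the t ≤ 66 branch applies.
B = 138.5·ln(30.94 − 10) − 305.0 = 138.5·ln 20.94 − 305.0 = 138.5·3.0417 − 305.0 = 116.270.
Rounded: 116.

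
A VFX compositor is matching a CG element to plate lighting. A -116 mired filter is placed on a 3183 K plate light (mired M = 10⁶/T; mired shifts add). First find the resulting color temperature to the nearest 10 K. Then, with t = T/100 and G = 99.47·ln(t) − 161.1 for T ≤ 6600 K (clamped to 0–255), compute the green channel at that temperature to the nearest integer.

229

M_in = 10⁶/3183 = 314.17; M_out = 314.17 + (-116) = 198.17.
T_out = 10⁶/198.17 = 5046.2 K → 5050 K; t = 50.5.
G = 99.47·ln 50.5 − 161.1 = 99.47·3.9220 − 161.1 = 229.019.
Rounded: 229.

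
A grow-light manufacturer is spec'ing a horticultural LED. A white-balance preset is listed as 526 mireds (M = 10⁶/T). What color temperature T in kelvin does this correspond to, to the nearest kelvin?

1901 K

T = 10⁶ / 526 = 1901.14 K → 1901 K.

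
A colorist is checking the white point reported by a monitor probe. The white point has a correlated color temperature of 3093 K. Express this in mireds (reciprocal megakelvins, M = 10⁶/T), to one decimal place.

M = 10⁶ / 3093 = 323.311 → 323.3 mireds.

323.3 mireds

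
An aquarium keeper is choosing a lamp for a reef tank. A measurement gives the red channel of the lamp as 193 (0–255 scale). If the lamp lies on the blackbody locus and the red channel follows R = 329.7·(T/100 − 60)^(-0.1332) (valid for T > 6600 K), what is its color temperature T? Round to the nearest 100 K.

(t − 60)^(-0.1332) = 193/329.7 = 0.58538.
t − 60 = 0.58538^(1/-0.1332) = 0.58538^(-7.508) = 55.713, so t = 115.713.
T = 100·t = 11571 K → 11600 K to the nearest 100 K.

11600 K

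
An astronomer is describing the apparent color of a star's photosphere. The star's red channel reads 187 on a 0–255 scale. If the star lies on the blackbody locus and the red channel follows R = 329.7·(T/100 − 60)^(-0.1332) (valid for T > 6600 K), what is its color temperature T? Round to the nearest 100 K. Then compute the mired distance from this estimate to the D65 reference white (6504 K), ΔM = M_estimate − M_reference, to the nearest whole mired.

(t − 60)^(-0.1332) = 187/329.7 = 0.56718.
t − 60 = 0.56718^(1/-0.1332) = 0.56718^(-7.508) = 70.620, so t = 130.620.
T = 100·t = 13062 K → 13100 K to the nearest 100 K.
M_estimate = 10⁶/13100 = 76.34; M_reference = 10⁶/6504 = 153.75.
ΔM = 76.34 − 153.75 = -77.42 → -77 mireds.

-77 mireds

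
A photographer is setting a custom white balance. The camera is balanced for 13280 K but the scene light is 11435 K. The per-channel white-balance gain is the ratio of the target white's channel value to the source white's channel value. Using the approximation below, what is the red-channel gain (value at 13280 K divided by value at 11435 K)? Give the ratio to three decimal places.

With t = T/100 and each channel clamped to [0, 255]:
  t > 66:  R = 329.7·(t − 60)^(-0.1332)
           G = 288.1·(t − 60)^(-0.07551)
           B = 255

0.962

At 11435 K (t = 114.35):
  R = 329.7·(114.35 − 60)^(-0.1332) = 329.7·54.35^(-0.1332) = 329.7·0.58732 = 193.638.
At 13280 K (t = 132.8):
  R = 329.7·(132.8 − 60)^(-0.1332) = 329.7·72.8^(-0.1332) = 329.7·0.56489 = 186.244.
Gain = 186.244 / 193.638 = 0.9618 → 0.962.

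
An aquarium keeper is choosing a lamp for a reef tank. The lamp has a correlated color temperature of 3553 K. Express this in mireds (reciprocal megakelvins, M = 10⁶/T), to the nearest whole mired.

M = 10⁶ / 3553 = 281.452 → 281 mireds.

281 mireds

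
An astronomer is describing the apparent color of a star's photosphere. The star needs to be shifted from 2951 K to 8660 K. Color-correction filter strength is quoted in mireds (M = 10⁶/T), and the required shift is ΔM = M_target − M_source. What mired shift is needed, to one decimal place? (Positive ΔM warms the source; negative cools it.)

M_source = 10⁶/2951 = 338.868; M_target = 10⁶/8660 = 115.473.
ΔM = 115.473 − 338.868 = -223.395 → -223.4 mireds, a cooling shift.

-223.4 mireds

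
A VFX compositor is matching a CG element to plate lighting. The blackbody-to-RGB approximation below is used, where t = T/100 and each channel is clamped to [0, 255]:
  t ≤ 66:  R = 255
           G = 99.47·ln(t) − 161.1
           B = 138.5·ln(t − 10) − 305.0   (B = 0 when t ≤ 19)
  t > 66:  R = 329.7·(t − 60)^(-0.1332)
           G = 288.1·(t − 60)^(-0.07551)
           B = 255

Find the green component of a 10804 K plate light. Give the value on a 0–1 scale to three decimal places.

0.843

t = 10804/100 = 108.04; the t > 66 branch applies.
G = 288.1·(108.04 − 60)^(-0.07551) = 288.1·48.04^(-0.07551) = 288.1·0.74649 = 215.063.
On a 0–1 scale: 215.063/255 = 0.8434 → 0.843.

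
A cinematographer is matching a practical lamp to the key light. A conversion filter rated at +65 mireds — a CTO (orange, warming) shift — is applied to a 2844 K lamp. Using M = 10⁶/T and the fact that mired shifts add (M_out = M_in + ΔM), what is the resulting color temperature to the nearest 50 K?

M_in = 10⁶/2844 = 351.62 mireds.
M_out = 351.62 + (+65) = 416.62 mireds.
T_out = 10⁶/416.62 = 2400.3 K → 2400 K.

2400 K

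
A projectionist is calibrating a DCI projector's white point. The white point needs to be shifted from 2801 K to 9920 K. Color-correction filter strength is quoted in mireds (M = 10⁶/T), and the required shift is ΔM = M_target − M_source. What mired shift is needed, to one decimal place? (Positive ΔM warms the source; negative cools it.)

M_source = 10⁶/2801 = 357.015; M_target = 10⁶/9920 = 100.806.
ΔM = 100.806 − 357.015 = -256.209 → -256.2 mireds, a cooling shift.

-256.2 mireds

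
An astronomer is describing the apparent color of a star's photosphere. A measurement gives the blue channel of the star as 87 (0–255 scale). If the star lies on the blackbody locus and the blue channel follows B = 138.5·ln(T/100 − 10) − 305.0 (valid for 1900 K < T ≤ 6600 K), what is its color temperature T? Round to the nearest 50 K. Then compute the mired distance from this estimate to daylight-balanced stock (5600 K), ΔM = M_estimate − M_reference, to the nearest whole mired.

ln(t − 10) = (87 + 305.0) / 138.5 = 2.8303.
t − 10 = e^2.8303 = 16.951, so t = 26.951.
T = 100·t = 2695 K → 2700 K to the nearest 50 K.
M_estimate = 10⁶/2700 = 370.37; M_reference = 10⁶/5600 = 178.57.
ΔM = 370.37 − 178.57 = 191.80 → +192 mireds.

+192 mireds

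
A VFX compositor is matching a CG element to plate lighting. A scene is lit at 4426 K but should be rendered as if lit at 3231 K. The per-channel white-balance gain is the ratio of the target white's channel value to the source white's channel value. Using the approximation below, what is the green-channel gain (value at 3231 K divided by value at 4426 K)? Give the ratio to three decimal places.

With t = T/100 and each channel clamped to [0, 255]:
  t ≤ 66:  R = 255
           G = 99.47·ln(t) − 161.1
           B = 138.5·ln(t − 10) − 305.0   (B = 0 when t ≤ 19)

At 4426 K (t = 44.26):
  G = 99.47·ln 44.26 − 161.1 = 99.47·3.7901 − 161.1 = 215.899.
At 3231 K (t = 32.31):
  G = 99.47·ln 32.31 − 161.1 = 99.47·3.4754 − 161.1 = 184.596.
Gain = 184.596 / 215.899 = 0.8550 → 0.855.

0.855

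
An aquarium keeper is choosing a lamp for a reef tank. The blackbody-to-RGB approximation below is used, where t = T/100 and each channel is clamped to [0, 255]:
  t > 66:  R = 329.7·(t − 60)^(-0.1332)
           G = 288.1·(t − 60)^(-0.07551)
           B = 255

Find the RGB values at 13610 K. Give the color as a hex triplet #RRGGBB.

t = 13610/100 = 136.1; the t > 66 branch applies.
R = 329.7·(136.1 − 60)^(-0.1332) = 329.7·76.1^(-0.1332) = 329.7·0.56156 = 185.148.
G = 288.1·(136.1 − 60)^(-0.07551) = 288.1·76.1^(-0.07551) = 288.1·0.72100 = 207.721.
B = 255 by definition for t > 66.
Rounded: (185, 208, 255).
In hex: #B9D0FF.

#B9D0FF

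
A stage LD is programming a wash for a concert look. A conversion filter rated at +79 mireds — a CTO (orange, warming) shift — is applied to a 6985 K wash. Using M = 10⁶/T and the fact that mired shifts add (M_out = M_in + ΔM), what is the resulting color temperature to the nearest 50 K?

4500 K

M_in = 10⁶/6985 = 143.16 mireds.
M_out = 143.16 + (+79) = 222.16 mireds.
T_out = 10⁶/222.16 = 4501.2 K → 4500 K.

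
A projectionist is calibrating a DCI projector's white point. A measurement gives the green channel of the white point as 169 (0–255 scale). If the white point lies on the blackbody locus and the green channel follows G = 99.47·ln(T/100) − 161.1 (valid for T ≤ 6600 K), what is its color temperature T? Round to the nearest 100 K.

2800 K

ln t = (169 + 161.1) / 99.47 = 3.3186.
t = e^3.3186 = 27.621.
T = 100·t = 2762 K → 2800 K to the nearest 100 K.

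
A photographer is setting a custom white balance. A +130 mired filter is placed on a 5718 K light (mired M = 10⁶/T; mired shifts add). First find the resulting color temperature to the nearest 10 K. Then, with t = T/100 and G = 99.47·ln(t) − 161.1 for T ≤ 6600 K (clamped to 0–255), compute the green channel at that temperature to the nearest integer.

186

M_in = 10⁶/5718 = 174.89; M_out = 174.89 + (+130) = 304.89.
T_out = 10⁶/304.89 = 3279.9 K → 3280 K; t = 32.8.
G = 99.47·ln 32.8 − 161.1 = 99.47·3.4904 − 161.1 = 186.093.
Rounded: 186.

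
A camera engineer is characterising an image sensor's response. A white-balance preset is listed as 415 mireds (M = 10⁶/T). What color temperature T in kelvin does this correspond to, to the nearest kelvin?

T = 10⁶ / 415 = 2409.64 K → 2410 K.

2410 K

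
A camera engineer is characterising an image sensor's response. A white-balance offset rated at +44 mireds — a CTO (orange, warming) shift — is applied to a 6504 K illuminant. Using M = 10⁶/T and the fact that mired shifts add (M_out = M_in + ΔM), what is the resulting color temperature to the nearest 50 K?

5050 K

M_in = 10⁶/6504 = 153.75 mireds.
M_out = 153.75 + (+44) = 197.75 mireds.
T_out = 10⁶/197.75 = 5056.9 K → 5050 K.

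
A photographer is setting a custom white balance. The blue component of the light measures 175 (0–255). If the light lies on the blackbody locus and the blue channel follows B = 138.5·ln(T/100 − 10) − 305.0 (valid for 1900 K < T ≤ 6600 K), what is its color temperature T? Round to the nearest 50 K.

ln(t − 10) = (175 + 305.0) / 138.5 = 3.4657.
t − 10 = e^3.4657 = 31.999, so t = 41.999.
T = 100·t = 4200 K → 4200 K to the nearest 50 K.

4200 K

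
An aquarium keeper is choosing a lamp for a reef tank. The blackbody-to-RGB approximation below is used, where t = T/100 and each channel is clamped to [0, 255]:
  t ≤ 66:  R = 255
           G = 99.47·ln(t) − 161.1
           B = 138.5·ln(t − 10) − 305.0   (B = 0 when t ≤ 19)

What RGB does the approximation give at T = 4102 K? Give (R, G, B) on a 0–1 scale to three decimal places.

t = 4102/100 = 41.02; the t ≤ 66 branch applies.
R = 255 by definition for t ≤ 66.
G = 99.47·ln 41.02 − 161.1 = 99.47·3.7141 − 161.1 = 208.338.
B = 138.5·ln(41.02 − 10) − 305.0 = 138.5·ln 31.02 − 305.0 = 138.5·3.4346 − 305.0 = 170.697.
Dividing each by 255: (1.0000, 0.8170, 0.6694) → (1.000, 0.817, 0.669).

(1.000, 0.817, 0.669)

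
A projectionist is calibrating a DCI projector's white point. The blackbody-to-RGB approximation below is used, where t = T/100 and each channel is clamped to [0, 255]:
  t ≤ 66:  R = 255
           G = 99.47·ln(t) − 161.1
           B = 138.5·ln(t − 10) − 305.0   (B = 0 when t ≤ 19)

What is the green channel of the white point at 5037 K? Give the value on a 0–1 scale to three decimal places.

0.897

t = 5037/100 = 50.37; the t ≤ 66 branch applies.
G = 99.47·ln 50.37 − 161.1 = 99.47·3.9194 − 161.1 = 228.762.
On a 0–1 scale: 228.762/255 = 0.8971 → 0.897.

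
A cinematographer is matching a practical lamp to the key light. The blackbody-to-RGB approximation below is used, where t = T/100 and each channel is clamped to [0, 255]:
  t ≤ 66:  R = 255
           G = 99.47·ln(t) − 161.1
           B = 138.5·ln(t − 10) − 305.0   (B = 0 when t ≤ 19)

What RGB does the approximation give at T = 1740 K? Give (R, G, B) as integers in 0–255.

(255, 123, 0)

t = 1740/100 = 17.4; the t ≤ 66 branch applies.
R = 255 by definition for t ≤ 66.
G = 99.47·ln 17.4 − 161.1 = 99.47·2.8565 − 161.1 = 123.033.
t = 17.4 ≤ 19, so B = 0.
Rounded: (255, 123, 0).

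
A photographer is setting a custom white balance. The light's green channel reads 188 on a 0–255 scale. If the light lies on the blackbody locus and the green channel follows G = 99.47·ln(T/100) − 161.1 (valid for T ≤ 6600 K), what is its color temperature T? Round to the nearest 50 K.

3350 K

ln t = (188 + 161.1) / 99.47 = 3.5096.
t = e^3.5096 = 33.435.
T = 100·t = 3343 K → 3350 K to the nearest 50 K.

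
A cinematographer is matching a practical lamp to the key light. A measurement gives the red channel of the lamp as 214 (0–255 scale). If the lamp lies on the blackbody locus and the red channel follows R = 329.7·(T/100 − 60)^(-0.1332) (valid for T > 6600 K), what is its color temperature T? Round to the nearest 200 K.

8600 K

(t − 60)^(-0.1332) = 214/329.7 = 0.64907.
t − 60 = 0.64907^(1/-0.1332) = 0.64907^(-7.508) = 25.657, so t = 85.657.
T = 100·t = 8566 K → 8600 K to the nearest 200 K.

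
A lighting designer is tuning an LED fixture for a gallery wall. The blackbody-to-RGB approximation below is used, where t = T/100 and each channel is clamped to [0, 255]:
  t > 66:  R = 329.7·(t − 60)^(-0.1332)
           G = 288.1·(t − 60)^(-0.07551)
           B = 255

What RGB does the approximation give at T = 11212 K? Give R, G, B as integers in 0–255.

R=195, G=214, B=255

t = 11212/100 = 112.12; the t > 66 branch applies.
R = 329.7·(112.12 − 60)^(-0.1332) = 329.7·52.12^(-0.1332) = 329.7·0.59060 = 194.722.
G = 288.1·(112.12 − 60)^(-0.07551) = 288.1·52.12^(-0.07551) = 288.1·0.74191 = 213.743.
B = 255 by definition for t > 66.
Rounded: (195, 214, 255).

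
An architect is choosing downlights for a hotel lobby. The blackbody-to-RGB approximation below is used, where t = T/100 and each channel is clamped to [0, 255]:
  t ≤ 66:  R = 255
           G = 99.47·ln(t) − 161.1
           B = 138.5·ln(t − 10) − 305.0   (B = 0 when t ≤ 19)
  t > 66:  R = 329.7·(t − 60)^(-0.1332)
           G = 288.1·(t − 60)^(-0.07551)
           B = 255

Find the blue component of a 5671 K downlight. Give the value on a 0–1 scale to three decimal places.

t = 5671/100 = 56.71; the t ≤ 66 branch applies.
B = 138.5·ln(56.71 − 10) − 305.0 = 138.5·ln 46.71 − 305.0 = 138.5·3.8440 − 305.0 = 227.388.
On a 0–1 scale: 227.388/255 = 0.8917 → 0.892.

0.892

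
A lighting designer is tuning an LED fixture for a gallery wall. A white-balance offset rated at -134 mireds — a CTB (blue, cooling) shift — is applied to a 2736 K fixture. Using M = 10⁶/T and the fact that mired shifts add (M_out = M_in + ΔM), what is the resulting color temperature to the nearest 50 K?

M_in = 10⁶/2736 = 365.50 mireds.
M_out = 365.50 + (-134) = 231.50 mireds.
T_out = 10⁶/231.50 = 4319.7 K → 4300 K.

4300 K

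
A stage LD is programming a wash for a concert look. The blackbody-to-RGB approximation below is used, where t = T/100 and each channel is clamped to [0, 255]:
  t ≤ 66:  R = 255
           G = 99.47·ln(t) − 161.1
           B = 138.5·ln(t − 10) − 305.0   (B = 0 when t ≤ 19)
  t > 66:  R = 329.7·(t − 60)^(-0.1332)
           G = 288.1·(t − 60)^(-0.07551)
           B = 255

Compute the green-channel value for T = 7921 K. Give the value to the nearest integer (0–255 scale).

230

t = 7921/100 = 79.21; the t > 66 branch applies.
G = 288.1·(79.21 − 60)^(-0.07551) = 288.1·19.21^(-0.07551) = 288.1·0.79998 = 230.475.
Rounded: 230.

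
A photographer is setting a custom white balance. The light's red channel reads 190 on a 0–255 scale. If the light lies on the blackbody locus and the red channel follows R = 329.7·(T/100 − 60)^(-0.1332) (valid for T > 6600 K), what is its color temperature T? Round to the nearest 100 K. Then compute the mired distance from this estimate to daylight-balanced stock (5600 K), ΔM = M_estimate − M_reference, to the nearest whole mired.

-97 mireds

(t − 60)^(-0.1332) = 190/329.7 = 0.57628.
t − 60 = 0.57628^(1/-0.1332) = 0.57628^(-7.508) = 62.667, so t = 122.667.
T = 100·t = 12267 K → 12300 K to the nearest 100 K.
M_estimate = 10⁶/12300 = 81.30; M_reference = 10⁶/5600 = 178.57.
ΔM = 81.30 − 178.57 = -97.27 → -97 mireds.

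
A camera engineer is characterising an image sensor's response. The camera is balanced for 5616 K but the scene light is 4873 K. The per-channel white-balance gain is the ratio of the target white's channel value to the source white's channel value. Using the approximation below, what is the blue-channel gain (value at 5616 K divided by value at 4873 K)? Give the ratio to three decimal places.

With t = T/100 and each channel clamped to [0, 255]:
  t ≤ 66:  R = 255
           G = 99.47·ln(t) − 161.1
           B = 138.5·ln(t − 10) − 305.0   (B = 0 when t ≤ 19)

1.121

At 4873 K (t = 48.73):
  B = 138.5·ln(48.73 − 10) − 305.0 = 138.5·ln 38.73 − 305.0 = 138.5·3.6566 − 305.0 = 201.441.
At 5616 K (t = 56.16):
  B = 138.5·ln(56.16 − 10) − 305.0 = 138.5·ln 46.16 − 305.0 = 138.5·3.8321 − 305.0 = 225.748.
Gain = 225.748 / 201.441 = 1.1207 → 1.121.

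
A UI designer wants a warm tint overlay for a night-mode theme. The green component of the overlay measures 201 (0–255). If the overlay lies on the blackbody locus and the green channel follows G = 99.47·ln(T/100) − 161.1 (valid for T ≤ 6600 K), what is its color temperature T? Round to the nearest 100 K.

3800 K

ln t = (201 + 161.1) / 99.47 = 3.6403.
t = e^3.6403 = 38.103.
T = 100·t = 3810 K → 3800 K to the nearest 100 K.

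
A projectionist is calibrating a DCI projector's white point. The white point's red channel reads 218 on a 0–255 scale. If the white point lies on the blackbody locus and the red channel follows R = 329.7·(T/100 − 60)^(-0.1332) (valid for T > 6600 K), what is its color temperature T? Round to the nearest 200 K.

(t − 60)^(-0.1332) = 218/329.7 = 0.66121.
t − 60 = 0.66121^(1/-0.1332) = 0.66121^(-7.508) = 22.326, so t = 82.326.
T = 100·t = 8233 K → 8200 K to the nearest 200 K.

8200 K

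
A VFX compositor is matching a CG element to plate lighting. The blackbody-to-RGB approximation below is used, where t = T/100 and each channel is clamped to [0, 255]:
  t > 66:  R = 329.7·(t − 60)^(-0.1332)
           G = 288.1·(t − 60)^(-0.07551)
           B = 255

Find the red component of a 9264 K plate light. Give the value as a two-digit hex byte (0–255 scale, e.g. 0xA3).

t = 9264/100 = 92.64; the t > 66 branch applies.
R = 329.7·(92.64 − 60)^(-0.1332) = 329.7·32.64^(-0.1332) = 329.7·0.62859 = 207.247.
Rounded: 207; in hex, 0xCF.

0xCF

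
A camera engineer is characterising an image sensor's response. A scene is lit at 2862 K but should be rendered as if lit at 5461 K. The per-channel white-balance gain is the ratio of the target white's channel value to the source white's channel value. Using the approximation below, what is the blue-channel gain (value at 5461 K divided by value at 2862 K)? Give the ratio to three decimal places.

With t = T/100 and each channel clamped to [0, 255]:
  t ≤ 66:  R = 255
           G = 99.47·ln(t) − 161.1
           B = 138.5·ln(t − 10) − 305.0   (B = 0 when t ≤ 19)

At 2862 K (t = 28.62):
  B = 138.5·ln(28.62 − 10) − 305.0 = 138.5·ln 18.62 − 305.0 = 138.5·2.9242 − 305.0 = 100.007.
At 5461 K (t = 54.61):
  B = 138.5·ln(54.61 − 10) − 305.0 = 138.5·ln 44.61 − 305.0 = 138.5·3.7980 − 305.0 = 221.017.
Gain = 221.017 / 100.007 = 2.2100 → 2.210.

2.210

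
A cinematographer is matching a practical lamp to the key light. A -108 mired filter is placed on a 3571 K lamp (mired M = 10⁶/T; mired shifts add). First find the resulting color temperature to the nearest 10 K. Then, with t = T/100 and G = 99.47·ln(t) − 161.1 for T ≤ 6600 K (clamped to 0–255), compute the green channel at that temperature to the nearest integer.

243

M_in = 10⁶/3571 = 280.03; M_out = 280.03 + (-108) = 172.03.
T_out = 10⁶/172.03 = 5812.8 K → 5810 K; t = 58.1.
G = 99.47·ln 58.1 − 161.1 = 99.47·4.0622 − 161.1 = 242.964.
Rounded: 243.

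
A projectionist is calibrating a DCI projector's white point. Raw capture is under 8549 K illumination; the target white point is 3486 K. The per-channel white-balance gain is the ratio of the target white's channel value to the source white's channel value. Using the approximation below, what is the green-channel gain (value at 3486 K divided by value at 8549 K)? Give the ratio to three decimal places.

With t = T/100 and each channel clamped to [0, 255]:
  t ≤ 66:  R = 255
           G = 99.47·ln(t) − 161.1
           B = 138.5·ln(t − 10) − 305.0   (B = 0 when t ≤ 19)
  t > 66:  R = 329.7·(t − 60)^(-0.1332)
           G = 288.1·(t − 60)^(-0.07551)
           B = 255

0.852

At 8549 K (t = 85.49):
  G = 288.1·(85.49 − 60)^(-0.07551) = 288.1·25.49^(-0.07551) = 288.1·0.78308 = 225.605.
At 3486 K (t = 34.86):
  G = 99.47·ln 34.86 − 161.1 = 99.47·3.5513 − 161.1 = 192.152.
Gain = 192.152 / 225.605 = 0.8517 → 0.852.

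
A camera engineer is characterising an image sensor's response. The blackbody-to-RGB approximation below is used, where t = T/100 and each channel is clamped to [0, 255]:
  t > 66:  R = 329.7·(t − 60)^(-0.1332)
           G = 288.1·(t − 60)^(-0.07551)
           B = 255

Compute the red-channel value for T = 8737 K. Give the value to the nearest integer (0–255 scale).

t = 8737/100 = 87.37; the t > 66 branch applies.
R = 329.7·(87.37 − 60)^(-0.1332) = 329.7·27.37^(-0.1332) = 329.7·0.64351 = 212.165.
Rounded: 212.

212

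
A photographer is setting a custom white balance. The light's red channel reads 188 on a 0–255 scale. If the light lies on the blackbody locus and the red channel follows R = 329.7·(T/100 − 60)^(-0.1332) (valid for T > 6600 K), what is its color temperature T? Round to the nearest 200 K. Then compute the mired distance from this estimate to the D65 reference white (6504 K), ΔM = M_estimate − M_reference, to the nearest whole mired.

(t − 60)^(-0.1332) = 188/329.7 = 0.57022.
t − 60 = 0.57022^(1/-0.1332) = 0.57022^(-7.508) = 67.848, so t = 127.848.
T = 100·t = 12785 K → 12800 K to the nearest 200 K.
M_estimate = 10⁶/12800 = 78.12; M_reference = 10⁶/6504 = 153.75.
ΔM = 78.12 − 153.75 = -75.63 → -76 mireds.

-76 mireds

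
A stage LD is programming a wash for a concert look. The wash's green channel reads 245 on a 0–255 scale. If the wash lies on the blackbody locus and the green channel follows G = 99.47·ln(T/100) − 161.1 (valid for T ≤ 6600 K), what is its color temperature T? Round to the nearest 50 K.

5950 K

ln t = (245 + 161.1) / 99.47 = 4.0826.
t = e^4.0826 = 59.302.
T = 100·t = 5930 K → 5950 K to the nearest 50 K.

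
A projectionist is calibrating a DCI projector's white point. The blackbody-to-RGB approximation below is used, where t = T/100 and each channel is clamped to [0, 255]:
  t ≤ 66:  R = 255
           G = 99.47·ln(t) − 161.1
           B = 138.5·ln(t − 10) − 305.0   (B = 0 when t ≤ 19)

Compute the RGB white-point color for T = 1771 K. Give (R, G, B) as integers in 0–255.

t = 1771/100 = 17.71; the t ≤ 66 branch applies.
R = 255 by definition for t ≤ 66.
G = 99.47·ln 17.71 − 161.1 = 99.47·2.8741 − 161.1 = 124.790.
t = 17.71 ≤ 19, so B = 0.
Rounded: (255, 125, 0).

(255, 125, 0)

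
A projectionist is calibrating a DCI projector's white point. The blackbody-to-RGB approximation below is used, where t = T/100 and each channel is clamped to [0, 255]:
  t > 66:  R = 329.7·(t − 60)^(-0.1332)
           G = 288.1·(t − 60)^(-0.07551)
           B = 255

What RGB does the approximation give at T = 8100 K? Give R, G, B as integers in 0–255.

R=220, G=229, B=255

t = 8100/100 = 81; the t > 66 branch applies.
R = 329.7·(81 − 60)^(-0.1332) = 329.7·21^(-0.1332) = 329.7·0.66662 = 219.786.
G = 288.1·(81 − 60)^(-0.07551) = 288.1·21^(-0.07551) = 288.1·0.79462 = 228.930.
B = 255 by definition for t > 66.
Rounded: (220, 229, 255).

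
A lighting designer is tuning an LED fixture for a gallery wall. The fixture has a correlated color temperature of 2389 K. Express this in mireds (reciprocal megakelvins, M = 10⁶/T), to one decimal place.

M = 10⁶ / 2389 = 418.585 → 418.6 mireds.

418.6 mireds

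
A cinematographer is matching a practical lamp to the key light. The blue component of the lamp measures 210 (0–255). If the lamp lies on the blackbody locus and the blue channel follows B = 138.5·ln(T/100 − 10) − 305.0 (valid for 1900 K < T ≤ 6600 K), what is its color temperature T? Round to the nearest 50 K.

ln(t − 10) = (210 + 305.0) / 138.5 = 3.7184.
t − 10 = e^3.7184 = 41.199, so t = 51.199.
T = 100·t = 5120 K → 5100 K to the nearest 50 K.

5100 K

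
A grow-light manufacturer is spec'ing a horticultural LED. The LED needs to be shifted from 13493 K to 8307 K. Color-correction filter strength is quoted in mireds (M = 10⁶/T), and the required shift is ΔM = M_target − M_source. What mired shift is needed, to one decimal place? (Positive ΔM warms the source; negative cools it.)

M_source = 10⁶/13493 = 74.113; M_target = 10⁶/8307 = 120.380.
ΔM = 120.380 − 74.113 = 46.268 → +46.3 mireds, a warming shift.

+46.3 mireds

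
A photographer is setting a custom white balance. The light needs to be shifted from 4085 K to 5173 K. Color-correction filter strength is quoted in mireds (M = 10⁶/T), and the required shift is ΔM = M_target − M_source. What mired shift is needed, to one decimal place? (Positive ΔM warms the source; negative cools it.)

M_source = 10⁶/4085 = 244.798; M_target = 10⁶/5173 = 193.311.
ΔM = 193.311 − 244.798 = -51.487 → -51.5 mireds, a cooling shift.

-51.5 mireds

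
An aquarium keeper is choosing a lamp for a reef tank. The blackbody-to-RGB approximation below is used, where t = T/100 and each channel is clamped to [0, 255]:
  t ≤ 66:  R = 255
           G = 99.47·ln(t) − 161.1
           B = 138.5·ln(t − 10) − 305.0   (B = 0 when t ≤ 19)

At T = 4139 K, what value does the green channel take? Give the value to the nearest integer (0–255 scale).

209

t = 4139/100 = 41.39; the t ≤ 66 branch applies.
G = 99.47·ln 41.39 − 161.1 = 99.47·3.7230 − 161.1 = 209.231.
Rounded: 209.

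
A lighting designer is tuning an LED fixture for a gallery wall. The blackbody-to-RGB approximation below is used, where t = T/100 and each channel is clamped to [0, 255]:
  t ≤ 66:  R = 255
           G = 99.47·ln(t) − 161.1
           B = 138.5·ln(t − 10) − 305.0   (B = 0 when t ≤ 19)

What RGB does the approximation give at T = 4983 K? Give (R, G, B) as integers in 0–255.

t = 4983/100 = 49.83; the t ≤ 66 branch applies.
R = 255 by definition for t ≤ 66.
G = 99.47·ln 49.83 − 161.1 = 99.47·3.9086 − 161.1 = 227.690.
B = 138.5·ln(49.83 − 10) − 305.0 = 138.5·ln 39.83 − 305.0 = 138.5·3.6846 − 305.0 = 205.320.
Rounded: (255, 228, 205).

(255, 228, 205)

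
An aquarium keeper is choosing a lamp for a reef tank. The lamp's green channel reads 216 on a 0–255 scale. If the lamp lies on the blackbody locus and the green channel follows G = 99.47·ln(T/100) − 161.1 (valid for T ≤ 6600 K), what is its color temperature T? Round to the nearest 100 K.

4400 K

ln t = (216 + 161.1) / 99.47 = 3.7911.
t = e^3.7911 = 44.305.
T = 100·t = 4430 K → 4400 K to the nearest 100 K.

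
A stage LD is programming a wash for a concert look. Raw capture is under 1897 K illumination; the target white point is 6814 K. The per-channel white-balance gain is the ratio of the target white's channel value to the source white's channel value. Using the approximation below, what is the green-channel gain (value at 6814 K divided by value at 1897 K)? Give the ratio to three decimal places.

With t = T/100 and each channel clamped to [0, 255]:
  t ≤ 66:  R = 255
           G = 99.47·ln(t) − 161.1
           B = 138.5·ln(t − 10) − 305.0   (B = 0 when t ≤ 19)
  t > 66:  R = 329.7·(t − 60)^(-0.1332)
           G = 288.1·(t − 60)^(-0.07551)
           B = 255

At 1897 K (t = 18.97):
  G = 99.47·ln 18.97 − 161.1 = 99.47·2.9429 − 161.1 = 131.626.
At 6814 K (t = 68.14):
  G = 288.1·(68.14 − 60)^(-0.07551) = 288.1·8.14^(-0.07551) = 288.1·0.85357 = 245.913.
Gain = 245.913 / 131.626 = 1.8683 → 1.868.

1.868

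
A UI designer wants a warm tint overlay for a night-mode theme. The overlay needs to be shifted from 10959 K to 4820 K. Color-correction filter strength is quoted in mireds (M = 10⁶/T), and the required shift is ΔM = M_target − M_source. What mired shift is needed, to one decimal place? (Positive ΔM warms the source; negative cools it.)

M_source = 10⁶/10959 = 91.249; M_target = 10⁶/4820 = 207.469.
ΔM = 207.469 − 91.249 = 116.220 → +116.2 mireds, a warming shift.

+116.2 mireds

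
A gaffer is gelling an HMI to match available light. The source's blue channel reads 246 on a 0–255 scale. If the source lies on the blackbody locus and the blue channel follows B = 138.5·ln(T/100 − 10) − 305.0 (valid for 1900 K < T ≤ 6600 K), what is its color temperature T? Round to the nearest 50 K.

6350 K

ln(t − 10) = (246 + 305.0) / 138.5 = 3.9783.
t − 10 = e^3.9783 = 53.428, so t = 63.428.
T = 100·t = 6343 K → 6350 K to the nearest 50 K.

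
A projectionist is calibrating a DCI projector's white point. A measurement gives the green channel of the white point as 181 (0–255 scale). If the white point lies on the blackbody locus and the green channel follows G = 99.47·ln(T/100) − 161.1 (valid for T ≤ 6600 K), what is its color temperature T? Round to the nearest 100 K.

ln t = (181 + 161.1) / 99.47 = 3.4392.
t = e^3.4392 = 31.163.
T = 100·t = 3116 K → 3100 K to the nearest 100 K.

3100 K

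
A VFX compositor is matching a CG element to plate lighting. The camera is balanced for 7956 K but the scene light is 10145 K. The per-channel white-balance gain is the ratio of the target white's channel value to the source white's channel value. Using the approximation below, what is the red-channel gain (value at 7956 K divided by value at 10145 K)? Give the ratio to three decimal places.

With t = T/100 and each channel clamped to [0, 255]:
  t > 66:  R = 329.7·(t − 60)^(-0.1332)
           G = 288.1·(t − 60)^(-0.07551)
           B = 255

1.105

At 10145 K (t = 101.45):
  R = 329.7·(101.45 − 60)^(-0.1332) = 329.7·41.45^(-0.1332) = 329.7·0.60890 = 200.754.
At 7956 K (t = 79.56):
  R = 329.7·(79.56 − 60)^(-0.1332) = 329.7·19.56^(-0.1332) = 329.7·0.67296 = 221.875.
Gain = 221.875 / 200.754 = 1.1052 → 1.105.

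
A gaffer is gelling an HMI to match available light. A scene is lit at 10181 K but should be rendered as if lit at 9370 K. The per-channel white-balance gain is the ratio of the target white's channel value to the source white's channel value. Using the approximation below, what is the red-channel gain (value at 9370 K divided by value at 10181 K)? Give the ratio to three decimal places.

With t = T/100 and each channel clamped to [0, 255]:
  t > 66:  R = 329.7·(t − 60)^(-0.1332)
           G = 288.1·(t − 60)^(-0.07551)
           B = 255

1.029

At 10181 K (t = 101.81):
  R = 329.7·(101.81 − 60)^(-0.1332) = 329.7·41.81^(-0.1332) = 329.7·0.60820 = 200.523.
At 9370 K (t = 93.7):
  R = 329.7·(93.7 − 60)^(-0.1332) = 329.7·33.7^(-0.1332) = 329.7·0.62592 = 206.366.
Gain = 206.366 / 200.523 = 1.0291 → 1.029.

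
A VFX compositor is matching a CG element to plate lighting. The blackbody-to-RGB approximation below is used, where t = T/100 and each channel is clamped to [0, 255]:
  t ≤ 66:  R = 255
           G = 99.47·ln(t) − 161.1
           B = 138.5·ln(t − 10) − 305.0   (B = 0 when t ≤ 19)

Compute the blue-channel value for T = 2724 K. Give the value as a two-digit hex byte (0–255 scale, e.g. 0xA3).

t = 2724/100 = 27.24; the t ≤ 66 branch applies.
B = 138.5·ln(27.24 − 10) − 305.0 = 138.5·ln 17.24 − 305.0 = 138.5·2.8472 − 305.0 = 89.342.
Rounded: 89; in hex, 0x59.

0x59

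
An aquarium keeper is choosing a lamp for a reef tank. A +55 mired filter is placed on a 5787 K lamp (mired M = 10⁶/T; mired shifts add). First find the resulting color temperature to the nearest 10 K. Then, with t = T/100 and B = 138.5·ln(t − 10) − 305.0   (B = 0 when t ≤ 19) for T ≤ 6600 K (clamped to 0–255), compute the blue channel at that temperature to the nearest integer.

183

M_in = 10⁶/5787 = 172.80; M_out = 172.80 + (+55) = 227.80.
T_out = 10⁶/227.80 = 4389.8 K → 4390 K; t = 43.9.
B = 138.5·ln(43.9 − 10) − 305.0 = 138.5·ln 33.9 − 305.0 = 138.5·3.5234 − 305.0 = 182.993.
Rounded: 183.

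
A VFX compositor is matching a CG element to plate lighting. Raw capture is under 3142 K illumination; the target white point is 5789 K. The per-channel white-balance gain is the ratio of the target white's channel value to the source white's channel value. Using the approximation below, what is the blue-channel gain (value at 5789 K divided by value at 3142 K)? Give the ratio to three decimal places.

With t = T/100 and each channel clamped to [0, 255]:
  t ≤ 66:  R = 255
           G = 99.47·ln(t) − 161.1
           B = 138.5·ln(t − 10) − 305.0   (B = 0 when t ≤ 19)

1.933

At 3142 K (t = 31.42):
  B = 138.5·ln(31.42 − 10) − 305.0 = 138.5·ln 21.42 − 305.0 = 138.5·3.0643 − 305.0 = 119.409.
At 5789 K (t = 57.89):
  B = 138.5·ln(57.89 − 10) − 305.0 = 138.5·ln 47.89 − 305.0 = 138.5·3.8689 − 305.0 = 230.844.
Gain = 230.844 / 119.409 = 1.9332 → 1.933.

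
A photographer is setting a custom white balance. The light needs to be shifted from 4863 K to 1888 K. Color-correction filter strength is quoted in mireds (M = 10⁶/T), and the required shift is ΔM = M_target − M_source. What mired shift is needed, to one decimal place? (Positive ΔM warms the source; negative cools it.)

M_source = 10⁶/4863 = 205.634; M_target = 10⁶/1888 = 529.661.
ΔM = 529.661 − 205.634 = 324.027 → +324.0 mireds, a warming shift.

+324.0 mireds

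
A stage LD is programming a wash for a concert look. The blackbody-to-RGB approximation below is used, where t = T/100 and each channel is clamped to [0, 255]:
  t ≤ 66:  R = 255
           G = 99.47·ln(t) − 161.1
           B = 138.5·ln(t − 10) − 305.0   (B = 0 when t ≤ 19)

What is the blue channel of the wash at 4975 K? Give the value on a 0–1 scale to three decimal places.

0.804

t = 4975/100 = 49.75; the t ≤ 66 branch applies.
B = 138.5·ln(49.75 − 10) − 305.0 = 138.5·ln 39.75 − 305.0 = 138.5·3.6826 − 305.0 = 205.041.
On a 0–1 scale: 205.041/255 = 0.8041 → 0.804.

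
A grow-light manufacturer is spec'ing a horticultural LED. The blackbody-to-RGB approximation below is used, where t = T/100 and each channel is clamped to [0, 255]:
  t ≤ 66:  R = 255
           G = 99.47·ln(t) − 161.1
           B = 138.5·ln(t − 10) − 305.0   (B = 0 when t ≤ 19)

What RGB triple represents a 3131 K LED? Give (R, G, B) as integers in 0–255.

(255, 181, 119)

t = 3131/100 = 31.31; the t ≤ 66 branch applies.
R = 255 by definition for t ≤ 66.
G = 99.47·ln 31.31 − 161.1 = 99.47·3.4439 − 161.1 = 181.468.
B = 138.5·ln(31.31 − 10) − 305.0 = 138.5·ln 21.31 − 305.0 = 138.5·3.0592 − 305.0 = 118.696.
Rounded: (255, 181, 119).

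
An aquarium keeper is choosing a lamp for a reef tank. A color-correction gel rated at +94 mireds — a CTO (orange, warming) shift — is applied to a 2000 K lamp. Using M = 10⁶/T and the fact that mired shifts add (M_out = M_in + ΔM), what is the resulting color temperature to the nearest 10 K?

1680 K

M_in = 10⁶/2000 = 500.00 mireds.
M_out = 500.00 + (+94) = 594.00 mireds.
T_out = 10⁶/594.00 = 1683.5 K → 1680 K.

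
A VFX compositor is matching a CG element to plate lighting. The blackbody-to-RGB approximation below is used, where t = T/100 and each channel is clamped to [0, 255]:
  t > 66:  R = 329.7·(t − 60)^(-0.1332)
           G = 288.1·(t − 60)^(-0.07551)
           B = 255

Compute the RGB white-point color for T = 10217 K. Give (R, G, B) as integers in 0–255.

(200, 217, 255)

t = 10217/100 = 102.17; the t > 66 branch applies.
R = 329.7·(102.17 − 60)^(-0.1332) = 329.7·42.17^(-0.1332) = 329.7·0.60750 = 200.294.
G = 288.1·(102.17 − 60)^(-0.07551) = 288.1·42.17^(-0.07551) = 288.1·0.75387 = 217.190.
B = 255 by definition for t > 66.
Rounded: (200, 217, 255).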